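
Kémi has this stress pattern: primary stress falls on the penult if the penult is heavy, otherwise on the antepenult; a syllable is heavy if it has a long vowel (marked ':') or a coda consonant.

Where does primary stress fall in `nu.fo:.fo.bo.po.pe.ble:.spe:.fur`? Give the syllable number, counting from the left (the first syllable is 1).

Weights: 7 ble: H, 8 spe: H, 9 fur H.
The penult (syllable 8, spe:) is heavy, so it takes stress.
Primary stress: syllable 8 → nu.fo:.fo.bo.po.pe.ble:.ˈspe:.fur.

8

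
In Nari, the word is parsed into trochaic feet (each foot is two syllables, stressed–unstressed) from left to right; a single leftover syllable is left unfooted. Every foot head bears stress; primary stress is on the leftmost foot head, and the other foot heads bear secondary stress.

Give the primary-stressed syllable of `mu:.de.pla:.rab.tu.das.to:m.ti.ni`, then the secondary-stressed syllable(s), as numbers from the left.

Parse left to right into trochaic (ˈσσ) feet: (ˈmu:.de) (ˈpla:.rab) (ˈtu.das) (ˈto:m.ti) ni. Syllable 9 is left unfooted.
Foot heads (stressed positions): 1, 3, 5, 7.
End Rule Leftmost: primary stress on the leftmost head = syllable 1.
Secondary stress on 3, 5, 7: ˈmu:.de.ˌpla:.rab.ˌtu.das.ˌto:m.ti.ni.

primary 1, secondary 3, 5, 7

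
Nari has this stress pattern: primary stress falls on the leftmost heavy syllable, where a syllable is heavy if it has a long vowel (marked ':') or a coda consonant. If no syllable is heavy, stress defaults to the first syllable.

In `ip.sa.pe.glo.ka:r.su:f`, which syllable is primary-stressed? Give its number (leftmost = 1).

1

Weights: 1 ip H, 2 sa L, 3 pe L, 4 glo L, 5 ka:r H, 6 su:f H.
Heavy syllables in the domain: 1, 5, 6. The leftmost is syllable 1 (ip).
Primary stress: syllable 1 → ˈip.sa.pe.glo.ka:r.su:f.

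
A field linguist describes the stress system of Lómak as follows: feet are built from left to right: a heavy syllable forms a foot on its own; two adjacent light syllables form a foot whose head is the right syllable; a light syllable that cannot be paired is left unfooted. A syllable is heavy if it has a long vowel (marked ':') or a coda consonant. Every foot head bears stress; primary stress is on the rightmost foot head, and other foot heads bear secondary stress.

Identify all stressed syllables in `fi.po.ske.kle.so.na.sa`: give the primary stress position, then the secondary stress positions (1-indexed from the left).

primary 6, secondary 2, 4

Weights: 1 fi L, 2 po L, 3 ske L, 4 kle L, 5 so L, 6 na L, 7 sa L.
Parse left to right (heavy = foot alone; LL = one foot; stranded L unfooted): (fi.ˈpo) (ske.ˈkle) (so.ˈna) sa.
Foot heads: 2, 4, 6.
Primary stress on the rightmost head = syllable 6.
Secondary stress on 2, 4: fi.ˌpo.ske.ˌkle.so.ˈna.sa.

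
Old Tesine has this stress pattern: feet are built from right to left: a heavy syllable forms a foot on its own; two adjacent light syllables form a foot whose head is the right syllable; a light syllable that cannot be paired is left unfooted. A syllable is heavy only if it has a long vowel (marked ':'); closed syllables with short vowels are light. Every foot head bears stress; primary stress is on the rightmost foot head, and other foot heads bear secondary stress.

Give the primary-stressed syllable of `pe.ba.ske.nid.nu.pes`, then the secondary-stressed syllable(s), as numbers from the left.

primary 6, secondary 2, 4

Weights: 1 pe L, 2 ba L, 3 ske L, 4 nid L, 5 nu L, 6 pes L.
Parse right to left (heavy = foot alone; LL = one foot; stranded L unfooted): (pe.ˈba) (ske.ˈnid) (nu.ˈpes).
Foot heads: 2, 4, 6.
Primary stress on the rightmost head = syllable 6.
Secondary stress on 2, 4: pe.ˌba.ske.ˌnid.nu.ˈpes.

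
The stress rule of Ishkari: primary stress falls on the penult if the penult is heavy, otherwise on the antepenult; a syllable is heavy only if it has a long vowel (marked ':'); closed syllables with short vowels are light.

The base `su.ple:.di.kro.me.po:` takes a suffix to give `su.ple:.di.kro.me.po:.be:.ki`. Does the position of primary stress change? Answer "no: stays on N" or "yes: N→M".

Base `su.ple:.di.kro.me.po:` (6 syllables):
  Weights: 4 kro L, 5 me L, 6 po: H.
  The penult (syllable 5, me) is light, so stress falls on the antepenult (syllable 4, kro).
  → primary stress on syllable 4.
Suffixed `su.ple:.di.kro.me.po:.be:.ki` (8 syllables):
  Weights: 6 po: H, 7 be: H, 8 ki L.
  The penult (syllable 7, be:) is heavy, so it takes stress.
  → primary stress on syllable 7.

yes: 4→7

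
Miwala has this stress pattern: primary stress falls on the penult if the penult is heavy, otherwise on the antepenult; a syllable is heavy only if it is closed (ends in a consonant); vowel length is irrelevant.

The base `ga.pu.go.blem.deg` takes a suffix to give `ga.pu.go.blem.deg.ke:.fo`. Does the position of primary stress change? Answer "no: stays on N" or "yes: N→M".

yes: 4→5

Base `ga.pu.go.blem.deg` (5 syllables):
  Weights: 3 go L, 4 blem H, 5 deg H.
  The penult (syllable 4, blem) is heavy, so it takes stress.
  → primary stress on syllable 4.
Suffixed `ga.pu.go.blem.deg.ke:.fo` (7 syllables):
  Weights: 5 deg H, 6 ke: L, 7 fo L.
  The penult (syllable 6, ke:) is light, so stress falls on the antepenult (syllable 5, deg).
  → primary stress on syllable 5.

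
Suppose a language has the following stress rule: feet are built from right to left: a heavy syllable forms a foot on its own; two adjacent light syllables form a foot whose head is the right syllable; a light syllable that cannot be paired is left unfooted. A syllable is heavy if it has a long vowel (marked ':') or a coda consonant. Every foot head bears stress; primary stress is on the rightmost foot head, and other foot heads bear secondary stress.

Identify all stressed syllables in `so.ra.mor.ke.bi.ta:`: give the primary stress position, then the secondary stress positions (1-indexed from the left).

Weights: 1 so L, 2 ra L, 3 mor H, 4 ke L, 5 bi L, 6 ta: H.
Parse right to left (heavy = foot alone; LL = one foot; stranded L unfooted): (so.ˈra) (ˈmor) (ke.ˈbi) (ˈta:).
Foot heads: 2, 3, 5, 6.
Primary stress on the rightmost head = syllable 6.
Secondary stress on 2, 3, 5: so.ˌra.ˌmor.ke.ˌbi.ˈta:.

primary 6, secondary 2, 3, 5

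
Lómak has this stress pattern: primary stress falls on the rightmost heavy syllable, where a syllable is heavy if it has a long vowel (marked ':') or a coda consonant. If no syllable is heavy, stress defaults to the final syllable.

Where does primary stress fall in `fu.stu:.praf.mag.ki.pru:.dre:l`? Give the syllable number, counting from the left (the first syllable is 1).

Weights: 1 fu L, 2 stu: H, 3 praf H, 4 mag H, 5 ki L, 6 pru: H, 7 dre:l H.
Heavy syllables in the domain: 2, 3, 4, 6, 7. The rightmost is syllable 7 (dre:l).
Primary stress: syllable 7 → fu.stu:.praf.mag.ki.pru:.ˈdre:l.

7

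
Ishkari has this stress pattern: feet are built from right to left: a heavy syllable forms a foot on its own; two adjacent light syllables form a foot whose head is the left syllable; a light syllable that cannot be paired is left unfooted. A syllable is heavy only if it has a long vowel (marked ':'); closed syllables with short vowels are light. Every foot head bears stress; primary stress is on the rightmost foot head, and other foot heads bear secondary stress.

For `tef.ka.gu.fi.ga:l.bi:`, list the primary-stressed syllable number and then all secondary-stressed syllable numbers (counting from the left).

primary 6, secondary 1, 3, 5

Weights: 1 tef L, 2 ka L, 3 gu L, 4 fi L, 5 ga:l H, 6 bi: H.
Parse right to left (heavy = foot alone; LL = one foot; stranded L unfooted): (ˈtef.ka) (ˈgu.fi) (ˈga:l) (ˈbi:).
Foot heads: 1, 3, 5, 6.
Primary stress on the rightmost head = syllable 6.
Secondary stress on 1, 3, 5: ˌtef.ka.ˌgu.fi.ˌga:l.ˈbi:.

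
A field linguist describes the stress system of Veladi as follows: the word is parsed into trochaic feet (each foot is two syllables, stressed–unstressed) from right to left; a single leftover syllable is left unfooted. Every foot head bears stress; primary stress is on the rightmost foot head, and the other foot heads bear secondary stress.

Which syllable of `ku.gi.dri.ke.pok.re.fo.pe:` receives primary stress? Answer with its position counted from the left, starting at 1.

7

Parse right to left into trochaic (ˈσσ) feet: (ˈku.gi) (ˈdri.ke) (ˈpok.re) (ˈfo.pe:).
Foot heads (stressed positions): 1, 3, 5, 7.
End Rule Rightmost: primary stress on the rightmost head = syllable 7.
Primary stress: syllable 7 → ku.gi.dri.ke.pok.re.ˈfo.pe:.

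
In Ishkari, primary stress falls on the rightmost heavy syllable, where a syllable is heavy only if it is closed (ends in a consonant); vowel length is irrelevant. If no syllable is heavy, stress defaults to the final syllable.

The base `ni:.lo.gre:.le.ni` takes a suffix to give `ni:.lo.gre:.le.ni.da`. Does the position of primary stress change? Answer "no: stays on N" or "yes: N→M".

yes: 5→6

Base `ni:.lo.gre:.le.ni` (5 syllables):
  Weights: 1 ni: L, 2 lo L, 3 gre: L, 4 le L, 5 ni L.
  No heavy syllable in the domain; default to the final syllable = syllable 5.
  → primary stress on syllable 5.
Suffixed `ni:.lo.gre:.le.ni.da` (6 syllables):
  Weights: 1 ni: L, 2 lo L, 3 gre: L, 4 le L, 5 ni L, 6 da L.
  No heavy syllable in the domain; default to the final syllable = syllable 6.
  → primary stress on syllable 6.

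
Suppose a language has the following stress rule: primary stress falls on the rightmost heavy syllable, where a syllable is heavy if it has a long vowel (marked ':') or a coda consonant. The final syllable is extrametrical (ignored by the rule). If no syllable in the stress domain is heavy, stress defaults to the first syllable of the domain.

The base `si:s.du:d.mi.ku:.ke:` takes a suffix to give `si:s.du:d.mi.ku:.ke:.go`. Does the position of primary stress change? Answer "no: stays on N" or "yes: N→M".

yes: 4→5

Base `si:s.du:d.mi.ku:.ke:` (5 syllables):
  The final syllable (5, ke:) is extrametrical; the stress domain is syllables 1–4.
  Weights: 1 si:s H, 2 du:d H, 3 mi L, 4 ku: H.
  Heavy syllables in the domain: 1, 2, 4. The rightmost is syllable 4 (ku:).
  → primary stress on syllable 4.
Suffixed `si:s.du:d.mi.ku:.ke:.go` (6 syllables):
  The final syllable (6, go) is extrametrical; the stress domain is syllables 1–5.
  Weights: 1 si:s H, 2 du:d H, 3 mi L, 4 ku: H, 5 ke: H.
  Heavy syllables in the domain: 1, 2, 4, 5. The rightmost is syllable 5 (ke:).
  → primary stress on syllable 5.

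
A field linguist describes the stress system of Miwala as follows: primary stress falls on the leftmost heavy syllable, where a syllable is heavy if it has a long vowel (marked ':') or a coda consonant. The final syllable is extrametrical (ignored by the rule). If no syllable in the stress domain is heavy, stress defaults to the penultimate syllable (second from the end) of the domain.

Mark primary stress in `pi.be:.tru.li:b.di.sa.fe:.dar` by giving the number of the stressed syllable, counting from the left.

2

The final syllable (8, dar) is extrametrical; the stress domain is syllables 1–7.
Weights: 1 pi L, 2 be: H, 3 tru L, 4 li:b H, 5 di L, 6 sa L, 7 fe: H.
Heavy syllables in the domain: 2, 4, 7. The leftmost is syllable 2 (be:).
Primary stress: syllable 2 → pi.ˈbe:.tru.li:b.di.sa.fe:.dar.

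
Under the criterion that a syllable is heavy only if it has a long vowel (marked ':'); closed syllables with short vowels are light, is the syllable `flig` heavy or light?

light

`flig`: short vowel, closed (coda /g/). Short vowel → light.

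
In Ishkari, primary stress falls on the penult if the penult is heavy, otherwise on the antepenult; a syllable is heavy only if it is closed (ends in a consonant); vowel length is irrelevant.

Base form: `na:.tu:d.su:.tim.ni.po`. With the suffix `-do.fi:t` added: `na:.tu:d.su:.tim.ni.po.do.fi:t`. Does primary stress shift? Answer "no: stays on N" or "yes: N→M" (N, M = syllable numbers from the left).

yes: 4→6

Base `na:.tu:d.su:.tim.ni.po` (6 syllables):
  Weights: 4 tim H, 5 ni L, 6 po L.
  The penult (syllable 5, ni) is light, so stress falls on the antepenult (syllable 4, tim).
  → primary stress on syllable 4.
Suffixed `na:.tu:d.su:.tim.ni.po.do.fi:t` (8 syllables):
  Weights: 6 po L, 7 do L, 8 fi:t H.
  The penult (syllable 7, do) is light, so stress falls on the antepenult (syllable 6, po).
  → primary stress on syllable 6.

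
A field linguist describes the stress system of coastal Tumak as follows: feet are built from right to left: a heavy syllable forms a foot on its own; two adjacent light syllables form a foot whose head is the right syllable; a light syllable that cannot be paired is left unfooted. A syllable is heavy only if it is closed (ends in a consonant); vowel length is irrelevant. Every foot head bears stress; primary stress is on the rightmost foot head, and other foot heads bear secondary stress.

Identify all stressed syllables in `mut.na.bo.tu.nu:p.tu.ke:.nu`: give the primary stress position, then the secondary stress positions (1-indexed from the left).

Weights: 1 mut H, 2 na L, 3 bo L, 4 tu L, 5 nu:p H, 6 tu L, 7 ke: L, 8 nu L.
Parse right to left (heavy = foot alone; LL = one foot; stranded L unfooted): (ˈmut) na (bo.ˈtu) (ˈnu:p) tu (ke:.ˈnu).
Foot heads: 1, 4, 5, 8.
Primary stress on the rightmost head = syllable 8.
Secondary stress on 1, 4, 5: ˌmut.na.bo.ˌtu.ˌnu:p.tu.ke:.ˈnu.

primary 8, secondary 1, 4, 5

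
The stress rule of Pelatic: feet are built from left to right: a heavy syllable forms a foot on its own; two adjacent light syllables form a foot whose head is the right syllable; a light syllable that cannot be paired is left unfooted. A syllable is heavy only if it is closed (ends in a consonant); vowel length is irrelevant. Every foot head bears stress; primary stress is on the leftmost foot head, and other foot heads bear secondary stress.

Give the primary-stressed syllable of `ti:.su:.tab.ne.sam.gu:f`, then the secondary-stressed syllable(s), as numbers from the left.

primary 2, secondary 3, 5, 6

Weights: 1 ti: L, 2 su: L, 3 tab H, 4 ne L, 5 sam H, 6 gu:f H.
Parse left to right (heavy = foot alone; LL = one foot; stranded L unfooted): (ti:.ˈsu:) (ˈtab) ne (ˈsam) (ˈgu:f).
Foot heads: 2, 3, 5, 6.
Primary stress on the leftmost head = syllable 2.
Secondary stress on 3, 5, 6: ti:.ˈsu:.ˌtab.ne.ˌsam.ˌgu:f.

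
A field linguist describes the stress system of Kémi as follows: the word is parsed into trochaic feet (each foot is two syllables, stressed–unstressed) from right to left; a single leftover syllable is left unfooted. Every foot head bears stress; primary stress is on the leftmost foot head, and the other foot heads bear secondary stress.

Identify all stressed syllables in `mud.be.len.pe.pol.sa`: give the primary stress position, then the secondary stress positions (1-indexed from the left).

primary 1, secondary 3, 5

Parse right to left into trochaic (ˈσσ) feet: (ˈmud.be) (ˈlen.pe) (ˈpol.sa).
Foot heads (stressed positions): 1, 3, 5.
End Rule Leftmost: primary stress on the leftmost head = syllable 1.
Secondary stress on 3, 5: ˈmud.be.ˌlen.pe.ˌpol.sa.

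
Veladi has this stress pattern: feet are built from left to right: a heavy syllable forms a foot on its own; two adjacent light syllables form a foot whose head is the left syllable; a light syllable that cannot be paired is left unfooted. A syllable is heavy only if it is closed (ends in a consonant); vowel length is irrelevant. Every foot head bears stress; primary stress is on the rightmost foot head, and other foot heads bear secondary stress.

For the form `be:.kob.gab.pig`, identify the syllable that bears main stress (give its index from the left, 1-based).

Weights: 1 be: L, 2 kob H, 3 gab H, 4 pig H.
Parse left to right (heavy = foot alone; LL = one foot; stranded L unfooted): be: (ˈkob) (ˈgab) (ˈpig).
Foot heads: 2, 3, 4.
Primary stress on the rightmost head = syllable 4.
Primary stress: syllable 4 → be:.kob.gab.ˈpig.

4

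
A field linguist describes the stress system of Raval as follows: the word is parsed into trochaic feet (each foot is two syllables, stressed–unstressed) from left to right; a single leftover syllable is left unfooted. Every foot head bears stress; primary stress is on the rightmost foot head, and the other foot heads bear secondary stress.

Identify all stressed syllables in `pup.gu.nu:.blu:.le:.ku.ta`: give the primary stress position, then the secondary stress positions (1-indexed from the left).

Parse left to right into trochaic (ˈσσ) feet: (ˈpup.gu) (ˈnu:.blu:) (ˈle:.ku) ta. Syllable 7 is left unfooted.
Foot heads (stressed positions): 1, 3, 5.
End Rule Rightmost: primary stress on the rightmost head = syllable 5.
Secondary stress on 1, 3: ˌpup.gu.ˌnu:.blu:.ˈle:.ku.ta.

primary 5, secondary 1, 3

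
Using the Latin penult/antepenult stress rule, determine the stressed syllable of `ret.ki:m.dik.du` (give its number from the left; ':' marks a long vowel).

Classical Latin: stress the penult if heavy (long vowel or closed), else the antepenult.
Weights: 2 ki:m H, 3 dik H, 4 du L.
The penult (syllable 3, dik) is heavy, so it takes stress.
Stress on syllable 3: ret.ki:m.ˈdik.du.

3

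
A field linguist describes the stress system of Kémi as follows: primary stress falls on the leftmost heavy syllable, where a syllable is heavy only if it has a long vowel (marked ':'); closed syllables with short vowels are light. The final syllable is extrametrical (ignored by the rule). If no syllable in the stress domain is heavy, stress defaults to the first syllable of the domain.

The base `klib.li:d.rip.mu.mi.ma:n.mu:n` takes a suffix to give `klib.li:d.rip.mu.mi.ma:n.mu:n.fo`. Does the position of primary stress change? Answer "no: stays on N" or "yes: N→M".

no: stays on 2

Base `klib.li:d.rip.mu.mi.ma:n.mu:n` (7 syllables):
  The final syllable (7, mu:n) is extrametrical; the stress domain is syllables 1–6.
  Weights: 1 klib L, 2 li:d H, 3 rip L, 4 mu L, 5 mi L, 6 ma:n H.
  Heavy syllables in the domain: 2, 6. The leftmost is syllable 2 (li:d).
  → primary stress on syllable 2.
Suffixed `klib.li:d.rip.mu.mi.ma:n.mu:n.fo` (8 syllables):
  The final syllable (8, fo) is extrametrical; the stress domain is syllables 1–7.
  Weights: 1 klib L, 2 li:d H, 3 rip L, 4 mu L, 5 mi L, 6 ma:n H, 7 mu:n H.
  Heavy syllables in the domain: 2, 6, 7. The leftmost is syllable 2 (li:d).
  → primary stress on syllable 2.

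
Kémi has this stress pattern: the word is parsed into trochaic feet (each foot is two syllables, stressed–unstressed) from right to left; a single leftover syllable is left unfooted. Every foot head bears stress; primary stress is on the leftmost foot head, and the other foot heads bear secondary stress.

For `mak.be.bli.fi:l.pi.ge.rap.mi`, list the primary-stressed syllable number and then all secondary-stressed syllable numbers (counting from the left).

Parse right to left into trochaic (ˈσσ) feet: (ˈmak.be) (ˈbli.fi:l) (ˈpi.ge) (ˈrap.mi).
Foot heads (stressed positions): 1, 3, 5, 7.
End Rule Leftmost: primary stress on the leftmost head = syllable 1.
Secondary stress on 3, 5, 7: ˈmak.be.ˌbli.fi:l.ˌpi.ge.ˌrap.mi.

primary 1, secondary 3, 5, 7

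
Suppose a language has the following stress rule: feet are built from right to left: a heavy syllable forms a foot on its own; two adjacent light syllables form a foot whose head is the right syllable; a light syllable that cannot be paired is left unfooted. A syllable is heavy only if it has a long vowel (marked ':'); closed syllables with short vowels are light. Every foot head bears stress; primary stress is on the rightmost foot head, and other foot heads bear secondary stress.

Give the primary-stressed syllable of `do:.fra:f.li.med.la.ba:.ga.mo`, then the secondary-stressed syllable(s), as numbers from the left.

Weights: 1 do: H, 2 fra:f H, 3 li L, 4 med L, 5 la L, 6 ba: H, 7 ga L, 8 mo L.
Parse right to left (heavy = foot alone; LL = one foot; stranded L unfooted): (ˈdo:) (ˈfra:f) li (med.ˈla) (ˈba:) (ga.ˈmo).
Foot heads: 1, 2, 5, 6, 8.
Primary stress on the rightmost head = syllable 8.
Secondary stress on 1, 2, 5, 6: ˌdo:.ˌfra:f.li.med.ˌla.ˌba:.ga.ˈmo.

primary 8, secondary 1, 2, 5, 6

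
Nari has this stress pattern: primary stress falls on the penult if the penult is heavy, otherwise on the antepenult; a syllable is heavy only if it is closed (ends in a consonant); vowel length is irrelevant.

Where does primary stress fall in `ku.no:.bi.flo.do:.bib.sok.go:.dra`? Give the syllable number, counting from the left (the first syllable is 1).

7

Weights: 7 sok H, 8 go: L, 9 dra L.
The penult (syllable 8, go:) is light, so stress falls on the antepenult (syllable 7, sok).
Primary stress: syllable 7 → ku.no:.bi.flo.do:.bib.ˈsok.go:.dra.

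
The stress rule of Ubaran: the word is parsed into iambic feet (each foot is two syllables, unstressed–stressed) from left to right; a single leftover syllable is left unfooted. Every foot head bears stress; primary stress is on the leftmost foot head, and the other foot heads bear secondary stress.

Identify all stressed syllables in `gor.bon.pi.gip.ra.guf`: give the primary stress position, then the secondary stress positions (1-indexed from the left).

primary 2, secondary 4, 6

Parse left to right into iambic (σˈσ) feet: (gor.ˈbon) (pi.ˈgip) (ra.ˈguf).
Foot heads (stressed positions): 2, 4, 6.
End Rule Leftmost: primary stress on the leftmost head = syllable 2.
Secondary stress on 4, 6: gor.ˈbon.pi.ˌgip.ra.ˌguf.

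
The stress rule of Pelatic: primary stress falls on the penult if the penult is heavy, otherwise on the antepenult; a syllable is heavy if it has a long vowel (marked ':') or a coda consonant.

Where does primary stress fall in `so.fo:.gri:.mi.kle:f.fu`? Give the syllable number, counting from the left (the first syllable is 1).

5

Weights: 4 mi L, 5 kle:f H, 6 fu L.
The penult (syllable 5, kle:f) is heavy, so it takes stress.
Primary stress: syllable 5 → so.fo:.gri:.mi.ˈkle:f.fu.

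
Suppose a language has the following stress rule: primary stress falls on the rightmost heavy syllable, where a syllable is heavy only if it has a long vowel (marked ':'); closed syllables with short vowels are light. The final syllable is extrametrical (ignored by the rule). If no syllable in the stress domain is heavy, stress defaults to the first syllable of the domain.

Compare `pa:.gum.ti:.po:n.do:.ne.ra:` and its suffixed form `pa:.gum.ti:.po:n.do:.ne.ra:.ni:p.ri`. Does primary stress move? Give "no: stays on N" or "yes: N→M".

yes: 5→8

Base `pa:.gum.ti:.po:n.do:.ne.ra:` (7 syllables):
  The final syllable (7, ra:) is extrametrical; the stress domain is syllables 1–6.
  Weights: 1 pa: H, 2 gum L, 3 ti: H, 4 po:n H, 5 do: H, 6 ne L.
  Heavy syllables in the domain: 1, 3, 4, 5. The rightmost is syllable 5 (do:).
  → primary stress on syllable 5.
Suffixed `pa:.gum.ti:.po:n.do:.ne.ra:.ni:p.ri` (9 syllables):
  The final syllable (9, ri) is extrametrical; the stress domain is syllables 1–8.
  Weights: 1 pa: H, 2 gum L, 3 ti: H, 4 po:n H, 5 do: H, 6 ne L, 7 ra: H, 8 ni:p H.
  Heavy syllables in the domain: 1, 3, 4, 5, 7, 8. The rightmost is syllable 8 (ni:p).
  → primary stress on syllable 8.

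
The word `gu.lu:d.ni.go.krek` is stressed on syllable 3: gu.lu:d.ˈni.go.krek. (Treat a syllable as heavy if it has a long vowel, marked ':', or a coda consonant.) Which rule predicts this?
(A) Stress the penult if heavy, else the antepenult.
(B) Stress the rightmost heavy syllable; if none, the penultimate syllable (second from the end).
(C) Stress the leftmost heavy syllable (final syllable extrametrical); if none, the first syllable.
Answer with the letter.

Rule A → syllable 3 ✓.
Rule B → syllable 5 (observed: 3).
Rule C → syllable 2 (observed: 3).

A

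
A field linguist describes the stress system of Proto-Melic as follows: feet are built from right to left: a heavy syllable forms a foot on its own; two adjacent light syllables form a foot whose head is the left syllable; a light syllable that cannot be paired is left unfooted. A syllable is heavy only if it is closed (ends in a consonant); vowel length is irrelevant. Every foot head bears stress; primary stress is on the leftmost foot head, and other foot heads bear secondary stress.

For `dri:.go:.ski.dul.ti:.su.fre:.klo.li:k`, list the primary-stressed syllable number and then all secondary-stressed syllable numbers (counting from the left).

Weights: 1 dri: L, 2 go: L, 3 ski L, 4 dul H, 5 ti: L, 6 su L, 7 fre: L, 8 klo L, 9 li:k H.
Parse right to left (heavy = foot alone; LL = one foot; stranded L unfooted): dri: (ˈgo:.ski) (ˈdul) (ˈti:.su) (ˈfre:.klo) (ˈli:k).
Foot heads: 2, 4, 5, 7, 9.
Primary stress on the leftmost head = syllable 2.
Secondary stress on 4, 5, 7, 9: dri:.ˈgo:.ski.ˌdul.ˌti:.su.ˌfre:.klo.ˌli:k.

primary 2, secondary 4, 5, 7, 9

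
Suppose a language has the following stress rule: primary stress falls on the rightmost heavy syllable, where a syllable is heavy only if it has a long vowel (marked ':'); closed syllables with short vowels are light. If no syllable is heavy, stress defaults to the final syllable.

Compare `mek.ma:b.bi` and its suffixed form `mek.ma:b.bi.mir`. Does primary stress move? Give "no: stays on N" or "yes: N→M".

no: stays on 2

Base `mek.ma:b.bi` (3 syllables):
  Weights: 1 mek L, 2 ma:b H, 3 bi L.
  Heavy syllables in the domain: 2. The rightmost is syllable 2 (ma:b).
  → primary stress on syllable 2.
Suffixed `mek.ma:b.bi.mir` (4 syllables):
  Weights: 1 mek L, 2 ma:b H, 3 bi L, 4 mir L.
  Heavy syllables in the domain: 2. The rightmost is syllable 2 (ma:b).
  → primary stress on syllable 2.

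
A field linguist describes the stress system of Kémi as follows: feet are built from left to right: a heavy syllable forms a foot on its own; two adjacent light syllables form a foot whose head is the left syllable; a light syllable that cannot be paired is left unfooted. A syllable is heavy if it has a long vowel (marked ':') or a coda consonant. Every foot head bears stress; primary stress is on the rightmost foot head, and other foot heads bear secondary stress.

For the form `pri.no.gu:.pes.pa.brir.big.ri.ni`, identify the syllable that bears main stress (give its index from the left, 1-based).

8

Weights: 1 pri L, 2 no L, 3 gu: H, 4 pes H, 5 pa L, 6 brir H, 7 big H, 8 ri L, 9 ni L.
Parse left to right (heavy = foot alone; LL = one foot; stranded L unfooted): (ˈpri.no) (ˈgu:) (ˈpes) pa (ˈbrir) (ˈbig) (ˈri.ni).
Foot heads: 1, 3, 4, 6, 7, 8.
Primary stress on the rightmost head = syllable 8.
Primary stress: syllable 8 → pri.no.gu:.pes.pa.brir.big.ˈri.ni.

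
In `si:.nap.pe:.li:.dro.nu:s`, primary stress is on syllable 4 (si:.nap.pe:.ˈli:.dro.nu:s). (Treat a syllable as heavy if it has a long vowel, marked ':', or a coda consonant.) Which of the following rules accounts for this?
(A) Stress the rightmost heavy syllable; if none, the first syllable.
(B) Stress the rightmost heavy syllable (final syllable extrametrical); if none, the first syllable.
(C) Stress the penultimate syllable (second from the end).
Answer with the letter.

B

Rule A → syllable 6 (observed: 4).
Rule B → syllable 4 ✓.
Rule C → syllable 5 (observed: 4).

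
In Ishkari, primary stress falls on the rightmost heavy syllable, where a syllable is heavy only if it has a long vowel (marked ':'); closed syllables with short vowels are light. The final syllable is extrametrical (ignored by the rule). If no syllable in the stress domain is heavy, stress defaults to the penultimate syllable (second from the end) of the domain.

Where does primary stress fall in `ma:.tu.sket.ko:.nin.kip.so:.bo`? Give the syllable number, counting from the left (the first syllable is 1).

The final syllable (8, bo) is extrametrical; the stress domain is syllables 1–7.
Weights: 1 ma: H, 2 tu L, 3 sket L, 4 ko: H, 5 nin L, 6 kip L, 7 so: H.
Heavy syllables in the domain: 1, 4, 7. The rightmost is syllable 7 (so:).
Primary stress: syllable 7 → ma:.tu.sket.ko:.nin.kip.ˈso:.bo.

7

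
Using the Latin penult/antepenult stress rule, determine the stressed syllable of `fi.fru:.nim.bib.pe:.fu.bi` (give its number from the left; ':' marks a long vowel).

5

Classical Latin: stress the penult if heavy (long vowel or closed), else the antepenult.
Weights: 5 pe: H, 6 fu L, 7 bi L.
The penult (syllable 6, fu) is light, so stress falls on the antepenult (syllable 5, pe:).
Stress on syllable 5: fi.fru:.nim.bib.ˈpe:.fu.bi.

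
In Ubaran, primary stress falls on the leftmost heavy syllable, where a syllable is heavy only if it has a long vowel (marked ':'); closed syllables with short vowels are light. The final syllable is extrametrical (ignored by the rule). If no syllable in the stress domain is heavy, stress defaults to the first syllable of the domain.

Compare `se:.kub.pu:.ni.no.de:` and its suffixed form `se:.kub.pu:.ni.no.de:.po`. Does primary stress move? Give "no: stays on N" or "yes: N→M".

no: stays on 1

Base `se:.kub.pu:.ni.no.de:` (6 syllables):
  The final syllable (6, de:) is extrametrical; the stress domain is syllables 1–5.
  Weights: 1 se: H, 2 kub L, 3 pu: H, 4 ni L, 5 no L.
  Heavy syllables in the domain: 1, 3. The leftmost is syllable 1 (se:).
  → primary stress on syllable 1.
Suffixed `se:.kub.pu:.ni.no.de:.po` (7 syllables):
  The final syllable (7, po) is extrametrical; the stress domain is syllables 1–6.
  Weights: 1 se: H, 2 kub L, 3 pu: H, 4 ni L, 5 no L, 6 de: H.
  Heavy syllables in the domain: 1, 3, 6. The leftmost is syllable 1 (se:).
  → primary stress on syllable 1.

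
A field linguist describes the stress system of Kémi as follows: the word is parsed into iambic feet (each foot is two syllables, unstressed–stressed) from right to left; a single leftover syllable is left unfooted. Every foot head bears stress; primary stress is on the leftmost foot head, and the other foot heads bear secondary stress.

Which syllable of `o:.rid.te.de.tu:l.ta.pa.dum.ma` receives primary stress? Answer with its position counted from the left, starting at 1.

3

Parse right to left into iambic (σˈσ) feet: o: (rid.ˈte) (de.ˈtu:l) (ta.ˈpa) (dum.ˈma). Syllable 1 is left unfooted.
Foot heads (stressed positions): 3, 5, 7, 9.
End Rule Leftmost: primary stress on the leftmost head = syllable 3.
Primary stress: syllable 3 → o:.rid.ˈte.de.tu:l.ta.pa.dum.ma.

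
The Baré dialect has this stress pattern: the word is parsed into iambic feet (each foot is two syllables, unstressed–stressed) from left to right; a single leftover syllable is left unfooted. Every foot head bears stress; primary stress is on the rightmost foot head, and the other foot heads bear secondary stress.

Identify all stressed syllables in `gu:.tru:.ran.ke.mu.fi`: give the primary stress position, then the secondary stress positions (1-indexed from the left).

Parse left to right into iambic (σˈσ) feet: (gu:.ˈtru:) (ran.ˈke) (mu.ˈfi).
Foot heads (stressed positions): 2, 4, 6.
End Rule Rightmost: primary stress on the rightmost head = syllable 6.
Secondary stress on 2, 4: gu:.ˌtru:.ran.ˌke.mu.ˈfi.

primary 6, secondary 2, 4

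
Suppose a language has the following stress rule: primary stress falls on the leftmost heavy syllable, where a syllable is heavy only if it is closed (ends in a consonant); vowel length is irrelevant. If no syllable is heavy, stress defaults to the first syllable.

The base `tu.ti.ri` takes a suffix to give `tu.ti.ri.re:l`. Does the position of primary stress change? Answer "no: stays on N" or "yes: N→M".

Base `tu.ti.ri` (3 syllables):
  Weights: 1 tu L, 2 ti L, 3 ri L.
  No heavy syllable in the domain; default to the first syllable = syllable 1.
  → primary stress on syllable 1.
Suffixed `tu.ti.ri.re:l` (4 syllables):
  Weights: 1 tu L, 2 ti L, 3 ri L, 4 re:l H.
  Heavy syllables in the domain: 4. The leftmost is syllable 4 (re:l).
  → primary stress on syllable 4.

yes: 1→4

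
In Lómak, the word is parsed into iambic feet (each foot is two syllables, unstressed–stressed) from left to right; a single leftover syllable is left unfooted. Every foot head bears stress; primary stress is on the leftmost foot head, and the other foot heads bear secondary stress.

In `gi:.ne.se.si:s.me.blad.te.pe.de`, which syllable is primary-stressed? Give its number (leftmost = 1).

2

Parse left to right into iambic (σˈσ) feet: (gi:.ˈne) (se.ˈsi:s) (me.ˈblad) (te.ˈpe) de. Syllable 9 is left unfooted.
Foot heads (stressed positions): 2, 4, 6, 8.
End Rule Leftmost: primary stress on the leftmost head = syllable 2.
Primary stress: syllable 2 → gi:.ˈne.se.si:s.me.blad.te.pe.de.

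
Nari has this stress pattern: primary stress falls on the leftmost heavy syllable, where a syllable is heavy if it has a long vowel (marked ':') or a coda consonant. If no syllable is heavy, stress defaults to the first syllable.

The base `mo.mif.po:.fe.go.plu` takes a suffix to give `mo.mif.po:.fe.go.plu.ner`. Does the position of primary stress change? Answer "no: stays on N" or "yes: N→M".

Base `mo.mif.po:.fe.go.plu` (6 syllables):
  Weights: 1 mo L, 2 mif H, 3 po: H, 4 fe L, 5 go L, 6 plu L.
  Heavy syllables in the domain: 2, 3. The leftmost is syllable 2 (mif).
  → primary stress on syllable 2.
Suffixed `mo.mif.po:.fe.go.plu.ner` (7 syllables):
  Weights: 1 mo L, 2 mif H, 3 po: H, 4 fe L, 5 go L, 6 plu L, 7 ner H.
  Heavy syllables in the domain: 2, 3, 7. The leftmost is syllable 2 (mif).
  → primary stress on syllable 2.

no: stays on 2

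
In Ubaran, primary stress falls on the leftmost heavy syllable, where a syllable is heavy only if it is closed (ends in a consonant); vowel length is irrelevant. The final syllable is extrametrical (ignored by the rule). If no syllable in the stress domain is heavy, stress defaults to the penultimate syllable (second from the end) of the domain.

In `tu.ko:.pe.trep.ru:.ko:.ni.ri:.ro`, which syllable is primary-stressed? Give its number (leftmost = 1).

4

The final syllable (9, ro) is extrametrical; the stress domain is syllables 1–8.
Weights: 1 tu L, 2 ko: L, 3 pe L, 4 trep H, 5 ru: L, 6 ko: L, 7 ni L, 8 ri: L.
Heavy syllables in the domain: 4. The leftmost is syllable 4 (trep).
Primary stress: syllable 4 → tu.ko:.pe.ˈtrep.ru:.ko:.ni.ri:.ro.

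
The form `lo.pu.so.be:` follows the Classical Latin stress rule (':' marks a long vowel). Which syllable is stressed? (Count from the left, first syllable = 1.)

2

Classical Latin: stress the penult if heavy (long vowel or closed), else the antepenult.
Weights: 2 pu L, 3 so L, 4 be: H.
The penult (syllable 3, so) is light, so stress falls on the antepenult (syllable 2, pu).
Stress on syllable 2: lo.ˈpu.so.be:.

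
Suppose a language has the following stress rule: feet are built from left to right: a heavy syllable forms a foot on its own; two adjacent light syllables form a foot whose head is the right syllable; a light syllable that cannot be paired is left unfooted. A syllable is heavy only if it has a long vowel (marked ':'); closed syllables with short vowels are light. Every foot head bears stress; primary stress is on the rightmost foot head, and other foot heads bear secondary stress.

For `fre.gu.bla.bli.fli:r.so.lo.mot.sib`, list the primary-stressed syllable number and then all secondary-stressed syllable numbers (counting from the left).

Weights: 1 fre L, 2 gu L, 3 bla L, 4 bli L, 5 fli:r H, 6 so L, 7 lo L, 8 mot L, 9 sib L.
Parse left to right (heavy = foot alone; LL = one foot; stranded L unfooted): (fre.ˈgu) (bla.ˈbli) (ˈfli:r) (so.ˈlo) (mot.ˈsib).
Foot heads: 2, 4, 5, 7, 9.
Primary stress on the rightmost head = syllable 9.
Secondary stress on 2, 4, 5, 7: fre.ˌgu.bla.ˌbli.ˌfli:r.so.ˌlo.mot.ˈsib.

primary 9, secondary 2, 4, 5, 7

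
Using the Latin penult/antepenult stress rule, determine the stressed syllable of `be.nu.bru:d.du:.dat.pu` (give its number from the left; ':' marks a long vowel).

Classical Latin: stress the penult if heavy (long vowel or closed), else the antepenult.
Weights: 4 du: H, 5 dat H, 6 pu L.
The penult (syllable 5, dat) is heavy, so it takes stress.
Stress on syllable 5: be.nu.bru:d.du:.ˈdat.pu.

5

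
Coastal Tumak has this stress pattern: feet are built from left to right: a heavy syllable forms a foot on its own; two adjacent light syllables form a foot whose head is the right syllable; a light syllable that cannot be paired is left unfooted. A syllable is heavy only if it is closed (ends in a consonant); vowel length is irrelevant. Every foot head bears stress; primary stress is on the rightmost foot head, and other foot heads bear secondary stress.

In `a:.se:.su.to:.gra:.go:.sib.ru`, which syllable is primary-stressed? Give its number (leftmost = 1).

7

Weights: 1 a: L, 2 se: L, 3 su L, 4 to: L, 5 gra: L, 6 go: L, 7 sib H, 8 ru L.
Parse left to right (heavy = foot alone; LL = one foot; stranded L unfooted): (a:.ˈse:) (su.ˈto:) (gra:.ˈgo:) (ˈsib) ru.
Foot heads: 2, 4, 6, 7.
Primary stress on the rightmost head = syllable 7.
Primary stress: syllable 7 → a:.se:.su.to:.gra:.go:.ˈsib.ru.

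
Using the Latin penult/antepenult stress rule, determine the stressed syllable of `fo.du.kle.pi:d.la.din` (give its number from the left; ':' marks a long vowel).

4

Classical Latin: stress the penult if heavy (long vowel or closed), else the antepenult.
Weights: 4 pi:d H, 5 la L, 6 din H.
The penult (syllable 5, la) is light, so stress falls on the antepenult (syllable 4, pi:d).
Stress on syllable 4: fo.du.kle.ˈpi:d.la.din.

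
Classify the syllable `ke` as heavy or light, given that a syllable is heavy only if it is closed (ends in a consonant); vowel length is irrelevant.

light

`ke`: short vowel, open (no coda). Open (no coda) → light.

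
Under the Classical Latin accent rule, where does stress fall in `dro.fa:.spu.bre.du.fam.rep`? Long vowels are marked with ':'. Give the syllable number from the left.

6

Classical Latin: stress the penult if heavy (long vowel or closed), else the antepenult.
Weights: 5 du L, 6 fam H, 7 rep H.
The penult (syllable 6, fam) is heavy, so it takes stress.
Stress on syllable 6: dro.fa:.spu.bre.du.ˈfam.rep.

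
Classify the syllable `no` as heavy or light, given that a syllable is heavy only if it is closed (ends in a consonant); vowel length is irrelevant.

`no`: short vowel, open (no coda). Open (no coda) → light.

light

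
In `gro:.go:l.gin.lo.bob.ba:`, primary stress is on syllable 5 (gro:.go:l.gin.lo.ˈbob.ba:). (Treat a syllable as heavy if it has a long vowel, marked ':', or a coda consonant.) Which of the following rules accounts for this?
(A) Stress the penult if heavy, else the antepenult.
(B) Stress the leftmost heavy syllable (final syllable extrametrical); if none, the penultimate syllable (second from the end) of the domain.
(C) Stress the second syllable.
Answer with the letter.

Rule A → syllable 5 ✓.
Rule B → syllable 1 (observed: 5).
Rule C → syllable 2 (observed: 5).

A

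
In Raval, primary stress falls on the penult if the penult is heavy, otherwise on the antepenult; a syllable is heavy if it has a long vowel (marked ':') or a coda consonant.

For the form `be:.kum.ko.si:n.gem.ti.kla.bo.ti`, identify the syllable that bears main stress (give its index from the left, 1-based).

Weights: 7 kla L, 8 bo L, 9 ti L.
The penult (syllable 8, bo) is light, so stress falls on the antepenult (syllable 7, kla).
Primary stress: syllable 7 → be:.kum.ko.si:n.gem.ti.ˈkla.bo.ti.

7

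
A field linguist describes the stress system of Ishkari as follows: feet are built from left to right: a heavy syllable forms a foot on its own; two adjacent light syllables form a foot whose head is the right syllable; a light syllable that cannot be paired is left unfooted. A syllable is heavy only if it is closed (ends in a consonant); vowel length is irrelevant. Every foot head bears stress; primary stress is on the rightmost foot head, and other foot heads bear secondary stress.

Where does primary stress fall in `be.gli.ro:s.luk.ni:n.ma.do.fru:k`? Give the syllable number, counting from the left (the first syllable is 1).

Weights: 1 be L, 2 gli L, 3 ro:s H, 4 luk H, 5 ni:n H, 6 ma L, 7 do L, 8 fru:k H.
Parse left to right (heavy = foot alone; LL = one foot; stranded L unfooted): (be.ˈgli) (ˈro:s) (ˈluk) (ˈni:n) (ma.ˈdo) (ˈfru:k).
Foot heads: 2, 3, 4, 5, 7, 8.
Primary stress on the rightmost head = syllable 8.
Primary stress: syllable 8 → be.gli.ro:s.luk.ni:n.ma.do.ˈfru:k.

8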